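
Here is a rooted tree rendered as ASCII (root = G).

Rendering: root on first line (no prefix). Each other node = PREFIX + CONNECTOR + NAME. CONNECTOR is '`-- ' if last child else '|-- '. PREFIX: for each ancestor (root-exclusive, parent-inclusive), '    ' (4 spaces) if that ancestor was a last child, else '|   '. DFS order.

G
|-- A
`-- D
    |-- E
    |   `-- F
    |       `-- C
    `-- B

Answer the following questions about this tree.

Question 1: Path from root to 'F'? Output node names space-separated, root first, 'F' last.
Walk down from root: G -> D -> E -> F

Answer: G D E F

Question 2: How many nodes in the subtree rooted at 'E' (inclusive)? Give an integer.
Answer: 3

Derivation:
Subtree rooted at E contains: C, E, F
Count = 3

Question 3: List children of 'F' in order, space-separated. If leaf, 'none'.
Node F's children (from adjacency): C

Answer: C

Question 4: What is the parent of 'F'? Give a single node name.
Answer: E

Derivation:
Scan adjacency: F appears as child of E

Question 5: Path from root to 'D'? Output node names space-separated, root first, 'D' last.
Answer: G D

Derivation:
Walk down from root: G -> D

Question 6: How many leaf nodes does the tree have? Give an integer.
Leaves (nodes with no children): A, B, C

Answer: 3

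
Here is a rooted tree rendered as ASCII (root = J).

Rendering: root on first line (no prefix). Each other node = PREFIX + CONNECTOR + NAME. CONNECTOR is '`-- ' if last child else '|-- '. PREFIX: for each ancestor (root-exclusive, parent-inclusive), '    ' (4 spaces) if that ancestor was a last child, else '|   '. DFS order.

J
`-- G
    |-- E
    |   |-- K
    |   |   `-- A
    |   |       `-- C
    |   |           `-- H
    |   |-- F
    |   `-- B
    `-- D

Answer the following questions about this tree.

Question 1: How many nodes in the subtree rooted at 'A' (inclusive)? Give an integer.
Answer: 3

Derivation:
Subtree rooted at A contains: A, C, H
Count = 3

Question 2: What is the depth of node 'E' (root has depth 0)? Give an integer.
Answer: 2

Derivation:
Path from root to E: J -> G -> E
Depth = number of edges = 2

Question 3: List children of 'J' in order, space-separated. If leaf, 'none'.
Answer: G

Derivation:
Node J's children (from adjacency): G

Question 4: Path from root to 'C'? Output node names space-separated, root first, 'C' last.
Walk down from root: J -> G -> E -> K -> A -> C

Answer: J G E K A C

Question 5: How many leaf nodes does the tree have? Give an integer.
Answer: 4

Derivation:
Leaves (nodes with no children): B, D, F, H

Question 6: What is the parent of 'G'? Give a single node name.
Answer: J

Derivation:
Scan adjacency: G appears as child of J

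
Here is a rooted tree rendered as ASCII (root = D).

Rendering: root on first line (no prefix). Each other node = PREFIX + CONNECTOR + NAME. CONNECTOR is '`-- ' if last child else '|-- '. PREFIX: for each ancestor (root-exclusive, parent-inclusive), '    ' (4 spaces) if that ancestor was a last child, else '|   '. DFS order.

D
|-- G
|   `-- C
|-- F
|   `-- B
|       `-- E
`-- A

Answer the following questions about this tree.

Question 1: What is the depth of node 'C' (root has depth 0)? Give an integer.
Answer: 2

Derivation:
Path from root to C: D -> G -> C
Depth = number of edges = 2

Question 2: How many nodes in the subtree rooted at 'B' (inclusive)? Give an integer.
Subtree rooted at B contains: B, E
Count = 2

Answer: 2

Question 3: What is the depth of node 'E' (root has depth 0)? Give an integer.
Path from root to E: D -> F -> B -> E
Depth = number of edges = 3

Answer: 3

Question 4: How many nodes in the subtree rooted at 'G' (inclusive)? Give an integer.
Subtree rooted at G contains: C, G
Count = 2

Answer: 2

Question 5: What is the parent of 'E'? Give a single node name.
Answer: B

Derivation:
Scan adjacency: E appears as child of B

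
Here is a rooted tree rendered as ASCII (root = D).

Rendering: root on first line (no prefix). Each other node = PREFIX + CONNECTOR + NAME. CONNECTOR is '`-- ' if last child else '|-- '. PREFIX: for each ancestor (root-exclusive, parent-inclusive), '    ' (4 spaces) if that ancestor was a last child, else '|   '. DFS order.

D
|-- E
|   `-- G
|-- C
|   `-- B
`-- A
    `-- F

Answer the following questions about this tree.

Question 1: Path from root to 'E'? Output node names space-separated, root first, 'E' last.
Walk down from root: D -> E

Answer: D E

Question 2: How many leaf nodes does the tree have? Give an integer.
Answer: 3

Derivation:
Leaves (nodes with no children): B, F, G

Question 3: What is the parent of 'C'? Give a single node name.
Answer: D

Derivation:
Scan adjacency: C appears as child of D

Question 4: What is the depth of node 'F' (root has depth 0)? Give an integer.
Answer: 2

Derivation:
Path from root to F: D -> A -> F
Depth = number of edges = 2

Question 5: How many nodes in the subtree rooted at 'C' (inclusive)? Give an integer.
Answer: 2

Derivation:
Subtree rooted at C contains: B, C
Count = 2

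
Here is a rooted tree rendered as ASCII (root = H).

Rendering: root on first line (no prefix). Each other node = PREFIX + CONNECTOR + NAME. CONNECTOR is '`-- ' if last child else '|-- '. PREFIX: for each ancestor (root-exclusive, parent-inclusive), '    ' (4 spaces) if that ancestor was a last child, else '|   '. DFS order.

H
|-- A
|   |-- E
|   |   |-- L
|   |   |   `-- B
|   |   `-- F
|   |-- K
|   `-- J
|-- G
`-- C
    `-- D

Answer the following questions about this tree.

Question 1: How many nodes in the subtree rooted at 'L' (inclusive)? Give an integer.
Answer: 2

Derivation:
Subtree rooted at L contains: B, L
Count = 2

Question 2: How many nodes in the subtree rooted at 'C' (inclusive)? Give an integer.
Answer: 2

Derivation:
Subtree rooted at C contains: C, D
Count = 2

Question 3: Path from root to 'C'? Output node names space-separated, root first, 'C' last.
Walk down from root: H -> C

Answer: H C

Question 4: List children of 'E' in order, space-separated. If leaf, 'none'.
Node E's children (from adjacency): L, F

Answer: L F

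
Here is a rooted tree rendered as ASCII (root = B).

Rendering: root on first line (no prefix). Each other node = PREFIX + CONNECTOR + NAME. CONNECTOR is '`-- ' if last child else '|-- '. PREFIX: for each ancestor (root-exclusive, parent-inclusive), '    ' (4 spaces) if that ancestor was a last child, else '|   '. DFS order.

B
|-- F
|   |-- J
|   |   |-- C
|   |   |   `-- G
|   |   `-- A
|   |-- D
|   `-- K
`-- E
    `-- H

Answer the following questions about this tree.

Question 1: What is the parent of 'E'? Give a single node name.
Scan adjacency: E appears as child of B

Answer: B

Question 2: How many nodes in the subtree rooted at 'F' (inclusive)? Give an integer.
Subtree rooted at F contains: A, C, D, F, G, J, K
Count = 7

Answer: 7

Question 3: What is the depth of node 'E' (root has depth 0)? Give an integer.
Answer: 1

Derivation:
Path from root to E: B -> E
Depth = number of edges = 1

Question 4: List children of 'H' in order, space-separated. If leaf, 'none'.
Node H's children (from adjacency): (leaf)

Answer: none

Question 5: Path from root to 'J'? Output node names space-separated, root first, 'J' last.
Walk down from root: B -> F -> J

Answer: B F J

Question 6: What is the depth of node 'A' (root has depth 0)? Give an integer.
Path from root to A: B -> F -> J -> A
Depth = number of edges = 3

Answer: 3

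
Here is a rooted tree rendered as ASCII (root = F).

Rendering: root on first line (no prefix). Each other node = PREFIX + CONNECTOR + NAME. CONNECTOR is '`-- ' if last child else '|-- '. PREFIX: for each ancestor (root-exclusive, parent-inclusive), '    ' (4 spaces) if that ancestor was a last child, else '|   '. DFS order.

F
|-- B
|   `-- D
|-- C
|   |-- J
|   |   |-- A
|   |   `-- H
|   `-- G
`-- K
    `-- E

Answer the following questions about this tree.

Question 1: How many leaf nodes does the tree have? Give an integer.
Answer: 5

Derivation:
Leaves (nodes with no children): A, D, E, G, H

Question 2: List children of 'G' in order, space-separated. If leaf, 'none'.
Answer: none

Derivation:
Node G's children (from adjacency): (leaf)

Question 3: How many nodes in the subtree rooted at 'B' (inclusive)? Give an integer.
Subtree rooted at B contains: B, D
Count = 2

Answer: 2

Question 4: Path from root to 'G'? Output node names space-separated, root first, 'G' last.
Walk down from root: F -> C -> G

Answer: F C G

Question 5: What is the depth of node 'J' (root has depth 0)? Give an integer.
Path from root to J: F -> C -> J
Depth = number of edges = 2

Answer: 2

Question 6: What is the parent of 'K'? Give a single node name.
Answer: F

Derivation:
Scan adjacency: K appears as child of F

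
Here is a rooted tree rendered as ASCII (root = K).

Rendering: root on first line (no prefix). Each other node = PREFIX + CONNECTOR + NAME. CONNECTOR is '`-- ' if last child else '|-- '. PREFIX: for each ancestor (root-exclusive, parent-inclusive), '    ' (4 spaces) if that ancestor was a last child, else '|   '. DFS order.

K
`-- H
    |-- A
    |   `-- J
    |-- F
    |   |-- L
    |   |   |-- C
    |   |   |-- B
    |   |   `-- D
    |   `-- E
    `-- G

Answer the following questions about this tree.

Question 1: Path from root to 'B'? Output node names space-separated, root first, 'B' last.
Answer: K H F L B

Derivation:
Walk down from root: K -> H -> F -> L -> B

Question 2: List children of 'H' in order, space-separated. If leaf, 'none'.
Answer: A F G

Derivation:
Node H's children (from adjacency): A, F, G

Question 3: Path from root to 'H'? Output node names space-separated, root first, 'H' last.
Walk down from root: K -> H

Answer: K H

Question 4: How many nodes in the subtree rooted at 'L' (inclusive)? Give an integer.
Subtree rooted at L contains: B, C, D, L
Count = 4

Answer: 4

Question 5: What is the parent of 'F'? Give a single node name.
Scan adjacency: F appears as child of H

Answer: H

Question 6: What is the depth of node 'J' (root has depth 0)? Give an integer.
Path from root to J: K -> H -> A -> J
Depth = number of edges = 3

Answer: 3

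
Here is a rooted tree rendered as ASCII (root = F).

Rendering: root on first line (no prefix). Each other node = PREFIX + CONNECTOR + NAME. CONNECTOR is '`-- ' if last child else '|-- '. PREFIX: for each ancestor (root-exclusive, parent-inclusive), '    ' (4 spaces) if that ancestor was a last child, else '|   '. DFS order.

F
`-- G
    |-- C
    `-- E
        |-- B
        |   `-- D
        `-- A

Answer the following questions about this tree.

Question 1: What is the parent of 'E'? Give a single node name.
Answer: G

Derivation:
Scan adjacency: E appears as child of G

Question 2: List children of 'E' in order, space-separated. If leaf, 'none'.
Node E's children (from adjacency): B, A

Answer: B A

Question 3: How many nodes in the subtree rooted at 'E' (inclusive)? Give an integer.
Subtree rooted at E contains: A, B, D, E
Count = 4

Answer: 4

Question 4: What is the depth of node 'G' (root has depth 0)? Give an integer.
Answer: 1

Derivation:
Path from root to G: F -> G
Depth = number of edges = 1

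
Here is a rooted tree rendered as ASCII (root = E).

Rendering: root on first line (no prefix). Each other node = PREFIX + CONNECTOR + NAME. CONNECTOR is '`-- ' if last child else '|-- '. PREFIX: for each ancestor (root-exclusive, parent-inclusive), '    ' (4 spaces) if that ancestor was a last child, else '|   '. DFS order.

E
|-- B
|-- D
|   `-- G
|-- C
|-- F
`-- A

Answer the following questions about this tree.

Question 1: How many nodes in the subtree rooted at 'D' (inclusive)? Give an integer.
Subtree rooted at D contains: D, G
Count = 2

Answer: 2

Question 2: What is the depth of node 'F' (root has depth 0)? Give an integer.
Answer: 1

Derivation:
Path from root to F: E -> F
Depth = number of edges = 1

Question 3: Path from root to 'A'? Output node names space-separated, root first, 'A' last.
Walk down from root: E -> A

Answer: E A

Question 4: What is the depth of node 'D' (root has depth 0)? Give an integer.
Path from root to D: E -> D
Depth = number of edges = 1

Answer: 1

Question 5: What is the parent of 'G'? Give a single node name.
Answer: D

Derivation:
Scan adjacency: G appears as child of D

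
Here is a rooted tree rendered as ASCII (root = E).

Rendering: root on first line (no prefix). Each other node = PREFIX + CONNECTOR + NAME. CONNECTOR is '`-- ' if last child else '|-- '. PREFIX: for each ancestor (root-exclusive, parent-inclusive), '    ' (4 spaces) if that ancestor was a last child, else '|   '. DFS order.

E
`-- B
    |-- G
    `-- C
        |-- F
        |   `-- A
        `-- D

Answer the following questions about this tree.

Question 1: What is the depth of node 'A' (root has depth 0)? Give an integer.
Path from root to A: E -> B -> C -> F -> A
Depth = number of edges = 4

Answer: 4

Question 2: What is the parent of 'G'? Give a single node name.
Answer: B

Derivation:
Scan adjacency: G appears as child of B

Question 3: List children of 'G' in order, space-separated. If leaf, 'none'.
Node G's children (from adjacency): (leaf)

Answer: none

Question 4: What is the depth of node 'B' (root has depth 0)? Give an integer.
Answer: 1

Derivation:
Path from root to B: E -> B
Depth = number of edges = 1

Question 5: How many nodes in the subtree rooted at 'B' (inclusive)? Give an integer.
Subtree rooted at B contains: A, B, C, D, F, G
Count = 6

Answer: 6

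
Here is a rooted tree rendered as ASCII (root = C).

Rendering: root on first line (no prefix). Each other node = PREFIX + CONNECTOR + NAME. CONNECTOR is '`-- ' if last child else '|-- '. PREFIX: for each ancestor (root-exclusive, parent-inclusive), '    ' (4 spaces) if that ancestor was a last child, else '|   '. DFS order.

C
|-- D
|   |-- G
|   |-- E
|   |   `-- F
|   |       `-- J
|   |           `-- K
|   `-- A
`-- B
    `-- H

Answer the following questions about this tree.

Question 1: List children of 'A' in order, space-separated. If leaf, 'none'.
Answer: none

Derivation:
Node A's children (from adjacency): (leaf)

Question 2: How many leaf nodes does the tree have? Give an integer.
Leaves (nodes with no children): A, G, H, K

Answer: 4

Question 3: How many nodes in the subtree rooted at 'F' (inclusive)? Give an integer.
Subtree rooted at F contains: F, J, K
Count = 3

Answer: 3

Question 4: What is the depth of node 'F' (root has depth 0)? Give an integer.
Path from root to F: C -> D -> E -> F
Depth = number of edges = 3

Answer: 3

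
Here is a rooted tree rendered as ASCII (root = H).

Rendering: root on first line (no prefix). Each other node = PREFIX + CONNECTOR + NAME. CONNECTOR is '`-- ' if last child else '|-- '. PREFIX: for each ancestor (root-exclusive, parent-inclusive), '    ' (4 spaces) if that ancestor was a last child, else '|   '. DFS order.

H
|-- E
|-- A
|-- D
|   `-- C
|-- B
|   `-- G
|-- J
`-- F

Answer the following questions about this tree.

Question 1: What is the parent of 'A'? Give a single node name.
Answer: H

Derivation:
Scan adjacency: A appears as child of H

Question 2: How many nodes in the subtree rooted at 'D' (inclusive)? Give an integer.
Subtree rooted at D contains: C, D
Count = 2

Answer: 2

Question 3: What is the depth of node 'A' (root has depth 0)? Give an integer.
Path from root to A: H -> A
Depth = number of edges = 1

Answer: 1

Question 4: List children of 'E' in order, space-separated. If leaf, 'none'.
Answer: none

Derivation:
Node E's children (from adjacency): (leaf)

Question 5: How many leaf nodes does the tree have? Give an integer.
Answer: 6

Derivation:
Leaves (nodes with no children): A, C, E, F, G, J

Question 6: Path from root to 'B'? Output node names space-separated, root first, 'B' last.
Answer: H B

Derivation:
Walk down from root: H -> B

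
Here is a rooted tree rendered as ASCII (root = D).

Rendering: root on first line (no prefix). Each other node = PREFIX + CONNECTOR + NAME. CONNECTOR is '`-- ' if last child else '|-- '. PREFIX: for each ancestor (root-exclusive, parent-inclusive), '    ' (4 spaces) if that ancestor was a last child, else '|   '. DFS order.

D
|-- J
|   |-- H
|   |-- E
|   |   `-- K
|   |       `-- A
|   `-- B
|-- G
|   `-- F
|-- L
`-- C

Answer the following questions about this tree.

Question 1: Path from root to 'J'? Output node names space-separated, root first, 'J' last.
Walk down from root: D -> J

Answer: D J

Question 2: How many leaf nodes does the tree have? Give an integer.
Leaves (nodes with no children): A, B, C, F, H, L

Answer: 6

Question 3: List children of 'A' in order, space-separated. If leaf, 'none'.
Answer: none

Derivation:
Node A's children (from adjacency): (leaf)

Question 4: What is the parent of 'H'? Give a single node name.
Scan adjacency: H appears as child of J

Answer: J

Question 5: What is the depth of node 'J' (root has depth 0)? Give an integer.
Path from root to J: D -> J
Depth = number of edges = 1

Answer: 1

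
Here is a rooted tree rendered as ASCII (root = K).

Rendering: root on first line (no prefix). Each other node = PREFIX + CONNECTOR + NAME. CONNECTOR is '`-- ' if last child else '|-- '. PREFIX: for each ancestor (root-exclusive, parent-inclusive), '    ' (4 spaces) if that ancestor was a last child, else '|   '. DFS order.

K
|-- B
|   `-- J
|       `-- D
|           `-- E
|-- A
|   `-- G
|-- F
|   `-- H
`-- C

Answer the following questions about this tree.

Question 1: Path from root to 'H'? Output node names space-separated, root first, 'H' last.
Answer: K F H

Derivation:
Walk down from root: K -> F -> H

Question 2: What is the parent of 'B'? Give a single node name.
Answer: K

Derivation:
Scan adjacency: B appears as child of K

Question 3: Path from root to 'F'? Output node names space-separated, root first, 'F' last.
Walk down from root: K -> F

Answer: K F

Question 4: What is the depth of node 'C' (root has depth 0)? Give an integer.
Path from root to C: K -> C
Depth = number of edges = 1

Answer: 1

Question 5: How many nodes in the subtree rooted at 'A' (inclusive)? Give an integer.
Answer: 2

Derivation:
Subtree rooted at A contains: A, G
Count = 2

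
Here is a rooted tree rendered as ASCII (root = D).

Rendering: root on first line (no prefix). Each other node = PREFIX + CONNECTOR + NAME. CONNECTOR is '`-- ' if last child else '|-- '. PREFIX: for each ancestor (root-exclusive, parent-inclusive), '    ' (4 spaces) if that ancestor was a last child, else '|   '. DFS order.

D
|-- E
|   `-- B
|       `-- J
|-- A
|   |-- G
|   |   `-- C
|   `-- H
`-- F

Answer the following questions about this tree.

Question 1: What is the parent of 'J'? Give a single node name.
Scan adjacency: J appears as child of B

Answer: B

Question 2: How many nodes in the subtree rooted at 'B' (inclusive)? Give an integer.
Subtree rooted at B contains: B, J
Count = 2

Answer: 2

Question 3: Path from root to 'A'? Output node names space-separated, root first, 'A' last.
Answer: D A

Derivation:
Walk down from root: D -> A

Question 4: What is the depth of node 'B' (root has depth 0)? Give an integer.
Answer: 2

Derivation:
Path from root to B: D -> E -> B
Depth = number of edges = 2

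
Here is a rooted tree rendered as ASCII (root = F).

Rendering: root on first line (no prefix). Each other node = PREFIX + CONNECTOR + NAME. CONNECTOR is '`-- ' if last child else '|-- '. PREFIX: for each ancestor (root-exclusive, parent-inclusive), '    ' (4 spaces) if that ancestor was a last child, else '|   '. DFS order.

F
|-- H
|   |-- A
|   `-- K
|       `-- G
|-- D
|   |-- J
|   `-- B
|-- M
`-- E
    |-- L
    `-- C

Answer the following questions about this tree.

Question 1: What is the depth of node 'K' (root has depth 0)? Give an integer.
Answer: 2

Derivation:
Path from root to K: F -> H -> K
Depth = number of edges = 2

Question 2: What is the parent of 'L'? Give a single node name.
Scan adjacency: L appears as child of E

Answer: E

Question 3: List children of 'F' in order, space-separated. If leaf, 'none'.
Answer: H D M E

Derivation:
Node F's children (from adjacency): H, D, M, E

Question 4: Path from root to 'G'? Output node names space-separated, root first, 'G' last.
Answer: F H K G

Derivation:
Walk down from root: F -> H -> K -> G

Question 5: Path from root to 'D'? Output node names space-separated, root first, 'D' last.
Answer: F D

Derivation:
Walk down from root: F -> D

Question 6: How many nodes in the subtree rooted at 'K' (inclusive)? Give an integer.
Subtree rooted at K contains: G, K
Count = 2

Answer: 2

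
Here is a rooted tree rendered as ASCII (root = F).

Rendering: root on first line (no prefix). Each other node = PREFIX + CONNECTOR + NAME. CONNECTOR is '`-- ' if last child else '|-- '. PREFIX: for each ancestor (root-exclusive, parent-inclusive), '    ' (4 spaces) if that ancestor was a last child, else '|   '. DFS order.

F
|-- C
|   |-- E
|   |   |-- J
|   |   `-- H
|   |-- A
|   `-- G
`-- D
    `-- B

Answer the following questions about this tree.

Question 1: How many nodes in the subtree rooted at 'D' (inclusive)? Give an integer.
Answer: 2

Derivation:
Subtree rooted at D contains: B, D
Count = 2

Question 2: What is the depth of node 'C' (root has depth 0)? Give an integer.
Answer: 1

Derivation:
Path from root to C: F -> C
Depth = number of edges = 1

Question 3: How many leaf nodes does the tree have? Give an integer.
Leaves (nodes with no children): A, B, G, H, J

Answer: 5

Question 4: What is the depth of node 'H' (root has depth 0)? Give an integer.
Path from root to H: F -> C -> E -> H
Depth = number of edges = 3

Answer: 3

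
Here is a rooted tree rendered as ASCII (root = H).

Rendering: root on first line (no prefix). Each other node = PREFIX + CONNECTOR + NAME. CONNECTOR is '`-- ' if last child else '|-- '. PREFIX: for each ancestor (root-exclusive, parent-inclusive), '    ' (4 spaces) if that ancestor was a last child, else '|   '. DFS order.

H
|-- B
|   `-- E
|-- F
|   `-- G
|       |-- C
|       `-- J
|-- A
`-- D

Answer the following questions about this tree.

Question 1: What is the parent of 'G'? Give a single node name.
Scan adjacency: G appears as child of F

Answer: F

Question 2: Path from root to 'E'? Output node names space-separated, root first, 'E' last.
Walk down from root: H -> B -> E

Answer: H B E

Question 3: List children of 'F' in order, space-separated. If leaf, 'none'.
Node F's children (from adjacency): G

Answer: G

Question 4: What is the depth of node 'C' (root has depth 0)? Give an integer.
Answer: 3

Derivation:
Path from root to C: H -> F -> G -> C
Depth = number of edges = 3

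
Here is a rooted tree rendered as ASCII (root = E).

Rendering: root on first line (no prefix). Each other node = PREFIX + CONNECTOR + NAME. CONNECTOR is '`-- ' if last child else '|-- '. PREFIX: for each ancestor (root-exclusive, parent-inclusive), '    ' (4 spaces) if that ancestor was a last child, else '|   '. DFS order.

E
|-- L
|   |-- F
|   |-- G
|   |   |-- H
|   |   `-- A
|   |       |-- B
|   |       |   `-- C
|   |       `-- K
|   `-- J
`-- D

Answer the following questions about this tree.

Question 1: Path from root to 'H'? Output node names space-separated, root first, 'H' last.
Answer: E L G H

Derivation:
Walk down from root: E -> L -> G -> H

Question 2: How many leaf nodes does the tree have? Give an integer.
Leaves (nodes with no children): C, D, F, H, J, K

Answer: 6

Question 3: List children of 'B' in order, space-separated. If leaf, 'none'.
Node B's children (from adjacency): C

Answer: C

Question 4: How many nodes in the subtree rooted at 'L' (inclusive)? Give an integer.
Answer: 9

Derivation:
Subtree rooted at L contains: A, B, C, F, G, H, J, K, L
Count = 9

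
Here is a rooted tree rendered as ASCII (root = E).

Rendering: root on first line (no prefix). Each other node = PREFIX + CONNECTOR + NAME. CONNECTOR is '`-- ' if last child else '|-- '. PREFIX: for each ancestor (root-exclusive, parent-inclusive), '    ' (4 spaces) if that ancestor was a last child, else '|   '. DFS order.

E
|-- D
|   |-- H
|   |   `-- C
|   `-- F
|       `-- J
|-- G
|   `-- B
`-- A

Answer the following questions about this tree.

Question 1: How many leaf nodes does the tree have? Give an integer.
Leaves (nodes with no children): A, B, C, J

Answer: 4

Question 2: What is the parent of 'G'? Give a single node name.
Scan adjacency: G appears as child of E

Answer: E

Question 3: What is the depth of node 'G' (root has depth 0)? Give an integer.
Path from root to G: E -> G
Depth = number of edges = 1

Answer: 1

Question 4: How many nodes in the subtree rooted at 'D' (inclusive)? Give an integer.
Subtree rooted at D contains: C, D, F, H, J
Count = 5

Answer: 5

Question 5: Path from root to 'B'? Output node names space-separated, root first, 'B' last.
Walk down from root: E -> G -> B

Answer: E G B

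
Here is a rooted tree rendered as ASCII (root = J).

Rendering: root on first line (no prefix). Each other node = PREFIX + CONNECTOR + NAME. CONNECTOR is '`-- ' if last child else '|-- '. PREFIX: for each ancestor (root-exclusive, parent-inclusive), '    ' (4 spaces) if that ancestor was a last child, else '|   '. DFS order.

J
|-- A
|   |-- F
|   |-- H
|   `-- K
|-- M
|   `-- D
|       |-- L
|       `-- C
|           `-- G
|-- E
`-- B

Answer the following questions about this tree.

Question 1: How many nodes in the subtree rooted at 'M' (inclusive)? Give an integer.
Answer: 5

Derivation:
Subtree rooted at M contains: C, D, G, L, M
Count = 5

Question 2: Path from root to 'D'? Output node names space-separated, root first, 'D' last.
Walk down from root: J -> M -> D

Answer: J M D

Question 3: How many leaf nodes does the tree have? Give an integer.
Answer: 7

Derivation:
Leaves (nodes with no children): B, E, F, G, H, K, L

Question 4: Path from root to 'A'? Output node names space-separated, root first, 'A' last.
Walk down from root: J -> A

Answer: J A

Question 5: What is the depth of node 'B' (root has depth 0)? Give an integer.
Answer: 1

Derivation:
Path from root to B: J -> B
Depth = number of edges = 1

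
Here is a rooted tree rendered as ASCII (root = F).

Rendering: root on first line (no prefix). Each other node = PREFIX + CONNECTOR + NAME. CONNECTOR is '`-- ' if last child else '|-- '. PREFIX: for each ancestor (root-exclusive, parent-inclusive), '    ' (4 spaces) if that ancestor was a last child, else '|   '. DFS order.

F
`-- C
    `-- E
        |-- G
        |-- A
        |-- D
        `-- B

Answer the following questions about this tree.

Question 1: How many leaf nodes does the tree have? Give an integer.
Leaves (nodes with no children): A, B, D, G

Answer: 4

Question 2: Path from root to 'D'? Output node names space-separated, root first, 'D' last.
Walk down from root: F -> C -> E -> D

Answer: F C E D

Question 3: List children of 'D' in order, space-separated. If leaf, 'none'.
Answer: none

Derivation:
Node D's children (from adjacency): (leaf)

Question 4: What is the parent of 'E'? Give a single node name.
Answer: C

Derivation:
Scan adjacency: E appears as child of C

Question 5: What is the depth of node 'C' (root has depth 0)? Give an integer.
Answer: 1

Derivation:
Path from root to C: F -> C
Depth = number of edges = 1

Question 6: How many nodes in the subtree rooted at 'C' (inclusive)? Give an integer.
Answer: 6

Derivation:
Subtree rooted at C contains: A, B, C, D, E, G
Count = 6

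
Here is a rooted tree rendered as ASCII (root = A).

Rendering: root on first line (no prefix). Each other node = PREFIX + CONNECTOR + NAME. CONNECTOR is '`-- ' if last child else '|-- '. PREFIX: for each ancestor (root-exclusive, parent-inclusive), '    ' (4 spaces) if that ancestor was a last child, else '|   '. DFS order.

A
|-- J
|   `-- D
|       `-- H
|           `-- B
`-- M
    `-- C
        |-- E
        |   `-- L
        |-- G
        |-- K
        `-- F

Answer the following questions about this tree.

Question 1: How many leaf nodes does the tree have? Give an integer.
Leaves (nodes with no children): B, F, G, K, L

Answer: 5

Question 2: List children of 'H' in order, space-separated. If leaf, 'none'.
Answer: B

Derivation:
Node H's children (from adjacency): B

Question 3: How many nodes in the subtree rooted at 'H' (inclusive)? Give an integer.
Subtree rooted at H contains: B, H
Count = 2

Answer: 2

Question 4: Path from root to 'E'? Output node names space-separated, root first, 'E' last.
Answer: A M C E

Derivation:
Walk down from root: A -> M -> C -> E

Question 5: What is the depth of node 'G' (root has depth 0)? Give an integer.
Path from root to G: A -> M -> C -> G
Depth = number of edges = 3

Answer: 3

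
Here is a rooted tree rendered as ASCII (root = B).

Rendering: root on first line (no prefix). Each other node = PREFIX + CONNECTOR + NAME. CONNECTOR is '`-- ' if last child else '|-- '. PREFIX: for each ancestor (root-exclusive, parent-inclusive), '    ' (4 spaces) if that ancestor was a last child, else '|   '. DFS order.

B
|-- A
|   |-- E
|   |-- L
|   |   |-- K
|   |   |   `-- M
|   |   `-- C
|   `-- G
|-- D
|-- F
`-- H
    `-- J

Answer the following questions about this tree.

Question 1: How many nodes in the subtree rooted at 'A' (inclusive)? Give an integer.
Subtree rooted at A contains: A, C, E, G, K, L, M
Count = 7

Answer: 7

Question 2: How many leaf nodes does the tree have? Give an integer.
Answer: 7

Derivation:
Leaves (nodes with no children): C, D, E, F, G, J, M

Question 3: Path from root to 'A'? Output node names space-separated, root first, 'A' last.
Walk down from root: B -> A

Answer: B A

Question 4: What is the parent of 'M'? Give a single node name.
Answer: K

Derivation:
Scan adjacency: M appears as child of K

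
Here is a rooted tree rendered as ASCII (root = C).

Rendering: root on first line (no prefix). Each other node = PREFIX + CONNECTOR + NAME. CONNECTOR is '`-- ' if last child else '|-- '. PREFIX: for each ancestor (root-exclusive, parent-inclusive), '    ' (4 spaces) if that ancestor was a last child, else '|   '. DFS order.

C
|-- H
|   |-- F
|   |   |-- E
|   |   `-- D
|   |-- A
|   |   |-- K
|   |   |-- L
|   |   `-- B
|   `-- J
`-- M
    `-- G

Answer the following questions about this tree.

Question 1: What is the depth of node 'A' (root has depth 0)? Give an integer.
Path from root to A: C -> H -> A
Depth = number of edges = 2

Answer: 2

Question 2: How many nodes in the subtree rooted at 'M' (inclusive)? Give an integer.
Subtree rooted at M contains: G, M
Count = 2

Answer: 2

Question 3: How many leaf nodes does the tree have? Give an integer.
Answer: 7

Derivation:
Leaves (nodes with no children): B, D, E, G, J, K, L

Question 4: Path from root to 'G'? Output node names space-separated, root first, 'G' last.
Answer: C M G

Derivation:
Walk down from root: C -> M -> G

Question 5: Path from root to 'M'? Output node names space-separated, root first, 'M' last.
Walk down from root: C -> M

Answer: C M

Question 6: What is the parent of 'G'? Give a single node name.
Scan adjacency: G appears as child of M

Answer: M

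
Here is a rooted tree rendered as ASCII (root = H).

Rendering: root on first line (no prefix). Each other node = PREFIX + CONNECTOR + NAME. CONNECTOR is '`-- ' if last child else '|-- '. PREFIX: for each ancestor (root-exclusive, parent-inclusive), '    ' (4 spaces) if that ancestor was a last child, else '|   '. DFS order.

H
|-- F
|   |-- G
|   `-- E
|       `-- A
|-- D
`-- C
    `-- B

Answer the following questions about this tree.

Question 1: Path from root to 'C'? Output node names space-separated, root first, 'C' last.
Walk down from root: H -> C

Answer: H C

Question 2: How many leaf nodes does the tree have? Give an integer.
Leaves (nodes with no children): A, B, D, G

Answer: 4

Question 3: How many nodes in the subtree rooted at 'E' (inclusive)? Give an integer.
Answer: 2

Derivation:
Subtree rooted at E contains: A, E
Count = 2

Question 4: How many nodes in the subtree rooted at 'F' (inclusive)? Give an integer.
Answer: 4

Derivation:
Subtree rooted at F contains: A, E, F, G
Count = 4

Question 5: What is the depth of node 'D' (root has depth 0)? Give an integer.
Answer: 1

Derivation:
Path from root to D: H -> D
Depth = number of edges = 1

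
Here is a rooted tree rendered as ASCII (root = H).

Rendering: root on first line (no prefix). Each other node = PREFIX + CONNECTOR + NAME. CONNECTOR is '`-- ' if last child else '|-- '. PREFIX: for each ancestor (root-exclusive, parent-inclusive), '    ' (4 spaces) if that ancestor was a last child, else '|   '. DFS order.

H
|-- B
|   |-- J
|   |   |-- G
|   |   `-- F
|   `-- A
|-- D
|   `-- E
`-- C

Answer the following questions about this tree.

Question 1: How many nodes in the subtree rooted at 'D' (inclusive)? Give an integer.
Subtree rooted at D contains: D, E
Count = 2

Answer: 2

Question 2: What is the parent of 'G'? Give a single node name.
Answer: J

Derivation:
Scan adjacency: G appears as child of J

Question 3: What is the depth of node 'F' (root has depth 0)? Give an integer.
Answer: 3

Derivation:
Path from root to F: H -> B -> J -> F
Depth = number of edges = 3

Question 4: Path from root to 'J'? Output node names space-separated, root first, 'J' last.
Answer: H B J

Derivation:
Walk down from root: H -> B -> J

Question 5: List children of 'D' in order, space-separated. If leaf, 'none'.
Answer: E

Derivation:
Node D's children (from adjacency): E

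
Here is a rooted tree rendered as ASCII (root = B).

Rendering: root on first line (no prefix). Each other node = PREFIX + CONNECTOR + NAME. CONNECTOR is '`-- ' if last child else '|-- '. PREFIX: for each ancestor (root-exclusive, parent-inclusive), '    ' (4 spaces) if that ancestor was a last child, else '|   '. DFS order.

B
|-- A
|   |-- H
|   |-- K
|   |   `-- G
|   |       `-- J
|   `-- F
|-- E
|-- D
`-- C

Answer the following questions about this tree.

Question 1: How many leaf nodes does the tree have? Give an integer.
Answer: 6

Derivation:
Leaves (nodes with no children): C, D, E, F, H, J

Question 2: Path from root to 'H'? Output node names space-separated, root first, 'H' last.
Answer: B A H

Derivation:
Walk down from root: B -> A -> H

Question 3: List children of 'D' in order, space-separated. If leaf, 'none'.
Answer: none

Derivation:
Node D's children (from adjacency): (leaf)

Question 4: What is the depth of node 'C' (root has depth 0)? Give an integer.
Path from root to C: B -> C
Depth = number of edges = 1

Answer: 1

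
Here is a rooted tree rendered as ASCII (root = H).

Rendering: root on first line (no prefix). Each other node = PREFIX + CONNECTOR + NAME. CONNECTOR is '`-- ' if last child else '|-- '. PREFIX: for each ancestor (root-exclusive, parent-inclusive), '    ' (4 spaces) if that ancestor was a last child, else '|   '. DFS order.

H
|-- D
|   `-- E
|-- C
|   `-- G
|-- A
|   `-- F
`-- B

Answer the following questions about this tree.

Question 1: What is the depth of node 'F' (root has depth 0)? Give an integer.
Path from root to F: H -> A -> F
Depth = number of edges = 2

Answer: 2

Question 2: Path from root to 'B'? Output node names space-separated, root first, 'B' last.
Walk down from root: H -> B

Answer: H B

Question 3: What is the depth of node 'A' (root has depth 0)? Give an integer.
Answer: 1

Derivation:
Path from root to A: H -> A
Depth = number of edges = 1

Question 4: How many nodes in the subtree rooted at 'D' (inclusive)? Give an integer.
Answer: 2

Derivation:
Subtree rooted at D contains: D, E
Count = 2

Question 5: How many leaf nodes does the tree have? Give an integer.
Answer: 4

Derivation:
Leaves (nodes with no children): B, E, F, G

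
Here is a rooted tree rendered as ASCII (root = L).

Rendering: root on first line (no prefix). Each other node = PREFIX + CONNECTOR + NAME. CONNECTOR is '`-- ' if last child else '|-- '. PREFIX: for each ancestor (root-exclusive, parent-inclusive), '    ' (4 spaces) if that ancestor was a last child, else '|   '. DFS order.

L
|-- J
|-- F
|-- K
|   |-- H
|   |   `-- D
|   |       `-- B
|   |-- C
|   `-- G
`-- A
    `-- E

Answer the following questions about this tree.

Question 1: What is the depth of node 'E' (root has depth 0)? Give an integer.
Answer: 2

Derivation:
Path from root to E: L -> A -> E
Depth = number of edges = 2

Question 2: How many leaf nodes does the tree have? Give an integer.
Answer: 6

Derivation:
Leaves (nodes with no children): B, C, E, F, G, J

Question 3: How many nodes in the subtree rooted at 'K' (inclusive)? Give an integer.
Answer: 6

Derivation:
Subtree rooted at K contains: B, C, D, G, H, K
Count = 6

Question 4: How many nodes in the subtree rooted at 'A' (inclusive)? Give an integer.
Subtree rooted at A contains: A, E
Count = 2

Answer: 2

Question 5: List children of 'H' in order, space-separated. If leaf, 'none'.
Answer: D

Derivation:
Node H's children (from adjacency): D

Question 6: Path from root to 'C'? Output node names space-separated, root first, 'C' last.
Walk down from root: L -> K -> C

Answer: L K C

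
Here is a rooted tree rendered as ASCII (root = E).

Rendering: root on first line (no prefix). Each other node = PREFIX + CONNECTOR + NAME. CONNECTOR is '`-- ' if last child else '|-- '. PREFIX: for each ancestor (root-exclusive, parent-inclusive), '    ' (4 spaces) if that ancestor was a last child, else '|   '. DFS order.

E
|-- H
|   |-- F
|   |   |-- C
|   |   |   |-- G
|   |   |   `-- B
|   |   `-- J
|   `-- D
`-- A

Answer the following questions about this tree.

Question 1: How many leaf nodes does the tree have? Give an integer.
Answer: 5

Derivation:
Leaves (nodes with no children): A, B, D, G, J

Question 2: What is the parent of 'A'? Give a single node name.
Answer: E

Derivation:
Scan adjacency: A appears as child of E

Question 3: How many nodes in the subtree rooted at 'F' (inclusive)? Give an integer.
Subtree rooted at F contains: B, C, F, G, J
Count = 5

Answer: 5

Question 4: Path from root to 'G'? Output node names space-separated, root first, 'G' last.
Walk down from root: E -> H -> F -> C -> G

Answer: E H F C G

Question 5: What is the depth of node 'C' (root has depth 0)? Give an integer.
Path from root to C: E -> H -> F -> C
Depth = number of edges = 3

Answer: 3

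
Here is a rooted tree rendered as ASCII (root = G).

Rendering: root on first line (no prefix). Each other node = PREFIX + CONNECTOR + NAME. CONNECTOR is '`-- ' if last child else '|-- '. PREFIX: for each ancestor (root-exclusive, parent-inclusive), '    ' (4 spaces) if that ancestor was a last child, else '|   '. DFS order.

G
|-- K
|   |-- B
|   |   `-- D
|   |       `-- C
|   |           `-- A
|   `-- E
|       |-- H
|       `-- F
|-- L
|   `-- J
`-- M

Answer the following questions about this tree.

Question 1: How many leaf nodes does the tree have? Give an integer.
Leaves (nodes with no children): A, F, H, J, M

Answer: 5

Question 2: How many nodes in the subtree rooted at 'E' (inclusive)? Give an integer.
Subtree rooted at E contains: E, F, H
Count = 3

Answer: 3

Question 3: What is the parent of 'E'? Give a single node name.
Answer: K

Derivation:
Scan adjacency: E appears as child of K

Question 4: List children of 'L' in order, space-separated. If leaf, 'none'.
Answer: J

Derivation:
Node L's children (from adjacency): J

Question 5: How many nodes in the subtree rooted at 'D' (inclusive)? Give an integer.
Subtree rooted at D contains: A, C, D
Count = 3

Answer: 3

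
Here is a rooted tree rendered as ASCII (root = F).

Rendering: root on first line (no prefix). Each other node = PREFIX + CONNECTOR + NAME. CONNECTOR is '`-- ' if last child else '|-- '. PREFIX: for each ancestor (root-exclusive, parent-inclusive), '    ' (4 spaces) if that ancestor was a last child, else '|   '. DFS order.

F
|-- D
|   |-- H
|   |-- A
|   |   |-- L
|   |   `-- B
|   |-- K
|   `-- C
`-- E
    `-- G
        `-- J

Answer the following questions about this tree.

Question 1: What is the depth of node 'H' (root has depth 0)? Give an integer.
Answer: 2

Derivation:
Path from root to H: F -> D -> H
Depth = number of edges = 2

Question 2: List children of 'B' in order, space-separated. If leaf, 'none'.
Node B's children (from adjacency): (leaf)

Answer: none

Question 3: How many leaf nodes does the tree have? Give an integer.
Answer: 6

Derivation:
Leaves (nodes with no children): B, C, H, J, K, L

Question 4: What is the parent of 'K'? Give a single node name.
Answer: D

Derivation:
Scan adjacency: K appears as child of D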